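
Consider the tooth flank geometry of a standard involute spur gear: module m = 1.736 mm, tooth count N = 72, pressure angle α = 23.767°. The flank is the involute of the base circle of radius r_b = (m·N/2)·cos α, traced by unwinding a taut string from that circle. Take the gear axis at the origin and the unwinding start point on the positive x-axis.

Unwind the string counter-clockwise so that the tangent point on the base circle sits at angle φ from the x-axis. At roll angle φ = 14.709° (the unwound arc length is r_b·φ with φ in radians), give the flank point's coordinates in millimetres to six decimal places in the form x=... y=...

pitch radius r_p = m·N/2 = 1.736·72/2 = 62.496000
base radius r_b = r_p·cos α = 62.496000·cos 23.767° = 57.195836
roll angle φ = 14.709° = 0.25672048 rad
x = r_b·(cos φ + φ·sin φ) = 57.195836·(0.96722788 + 0.25672048·0.25390988) = 59.049653
y = r_b·(sin φ − φ·cos φ) = 57.195836·(0.25390988 − 0.25672048·0.96722788) = 0.320450

x=59.049653 y=0.320450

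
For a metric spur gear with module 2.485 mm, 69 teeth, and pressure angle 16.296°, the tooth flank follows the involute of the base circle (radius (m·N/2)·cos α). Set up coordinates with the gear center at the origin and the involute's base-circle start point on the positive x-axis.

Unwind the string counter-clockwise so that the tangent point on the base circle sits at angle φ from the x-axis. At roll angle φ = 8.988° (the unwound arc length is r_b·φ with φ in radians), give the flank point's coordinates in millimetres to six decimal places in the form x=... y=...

pitch radius r_p = m·N/2 = 2.485·69/2 = 85.732500
base radius r_b = r_p·cos α = 85.732500·cos 16.296° = 82.288187
roll angle φ = 8.988° = 0.15687019 rad
x = r_b·(cos φ + φ·sin φ) = 82.288187·(0.98772108 + 0.15687019·0.15622760) = 83.294451
y = r_b·(sin φ − φ·cos φ) = 82.288187·(0.15622760 − 0.15687019·0.98772108) = 0.105625

x=83.294451 y=0.105625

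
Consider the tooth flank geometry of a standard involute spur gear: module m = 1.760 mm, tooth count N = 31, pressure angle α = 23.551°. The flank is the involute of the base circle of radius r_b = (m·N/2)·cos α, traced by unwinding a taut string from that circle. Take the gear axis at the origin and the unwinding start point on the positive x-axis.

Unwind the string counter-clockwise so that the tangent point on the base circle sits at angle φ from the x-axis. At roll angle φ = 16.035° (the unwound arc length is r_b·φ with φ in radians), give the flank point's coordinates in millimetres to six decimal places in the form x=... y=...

x=25.967960 y=0.181295

pitch radius r_p = m·N/2 = 1.760·31/2 = 27.280000
base radius r_b = r_p·cos α = 27.280000·cos 23.551° = 25.007706
roll angle φ = 16.035° = 0.27986355 rad
x = r_b·(cos φ + φ·sin φ) = 25.007706·(0.96109314 + 0.27986355·0.27622451) = 25.967960
y = r_b·(sin φ − φ·cos φ) = 25.007706·(0.27622451 − 0.27986355·0.96109314) = 0.181295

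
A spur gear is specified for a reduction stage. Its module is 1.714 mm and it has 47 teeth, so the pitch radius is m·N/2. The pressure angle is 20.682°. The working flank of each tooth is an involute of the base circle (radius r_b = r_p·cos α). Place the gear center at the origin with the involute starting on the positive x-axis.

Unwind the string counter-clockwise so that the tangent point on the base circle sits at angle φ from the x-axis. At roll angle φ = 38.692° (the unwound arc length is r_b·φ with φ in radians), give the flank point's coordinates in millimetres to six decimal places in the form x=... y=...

x=45.320563 y=3.694761

pitch radius r_p = m·N/2 = 1.714·47/2 = 40.279000
base radius r_b = r_p·cos α = 40.279000·cos 20.682° = 37.683221
roll angle φ = 38.692° = 0.67530279 rad
x = r_b·(cos φ + φ·sin φ) = 37.683221·(0.78051770 + 0.67530279·0.62513368) = 45.320563
y = r_b·(sin φ − φ·cos φ) = 37.683221·(0.62513368 − 0.67530279·0.78051770) = 3.694761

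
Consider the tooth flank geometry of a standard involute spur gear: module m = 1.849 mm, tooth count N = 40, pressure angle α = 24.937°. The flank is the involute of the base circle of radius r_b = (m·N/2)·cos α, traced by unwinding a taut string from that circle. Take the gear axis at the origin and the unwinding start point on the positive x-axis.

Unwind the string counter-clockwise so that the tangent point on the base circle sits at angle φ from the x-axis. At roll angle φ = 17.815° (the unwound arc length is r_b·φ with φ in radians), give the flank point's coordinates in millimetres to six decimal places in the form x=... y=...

x=35.114378 y=0.332758

pitch radius r_p = m·N/2 = 1.849·40/2 = 36.980000
base radius r_b = r_p·cos α = 36.980000·cos 24.937° = 33.532426
roll angle φ = 17.815° = 0.31093041 rad
x = r_b·(cos φ + φ·sin φ) = 33.532426·(0.95204933 + 0.31093041·0.30594456) = 35.114378
y = r_b·(sin φ − φ·cos φ) = 33.532426·(0.30594456 − 0.31093041·0.95204933) = 0.332758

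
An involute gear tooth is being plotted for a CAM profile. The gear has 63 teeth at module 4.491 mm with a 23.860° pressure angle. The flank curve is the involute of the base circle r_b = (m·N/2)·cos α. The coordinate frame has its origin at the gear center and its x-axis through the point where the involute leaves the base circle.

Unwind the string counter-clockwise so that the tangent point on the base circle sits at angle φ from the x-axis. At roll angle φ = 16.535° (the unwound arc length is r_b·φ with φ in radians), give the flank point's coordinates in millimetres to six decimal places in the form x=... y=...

pitch radius r_p = m·N/2 = 4.491·63/2 = 141.466500
base radius r_b = r_p·cos α = 141.466500·cos 23.860° = 129.376288
roll angle φ = 16.535° = 0.28859019 rad
x = r_b·(cos φ + φ·sin φ) = 129.376288·(0.95864606 + 0.28859019·0.28460100) = 134.652139
y = r_b·(sin φ − φ·cos φ) = 129.376288·(0.28460100 − 0.28859019·0.95864606) = 1.027914

x=134.652139 y=1.027914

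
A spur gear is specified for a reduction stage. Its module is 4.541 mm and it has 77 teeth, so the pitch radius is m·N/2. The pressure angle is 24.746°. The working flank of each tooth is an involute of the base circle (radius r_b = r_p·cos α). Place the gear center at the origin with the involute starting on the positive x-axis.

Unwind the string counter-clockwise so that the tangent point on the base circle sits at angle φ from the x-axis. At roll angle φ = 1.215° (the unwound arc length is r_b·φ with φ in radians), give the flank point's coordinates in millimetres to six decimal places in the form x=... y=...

x=158.810113 y=0.000505

pitch radius r_p = m·N/2 = 4.541·77/2 = 174.828500
base radius r_b = r_p·cos α = 174.828500·cos 24.746° = 158.774418
roll angle φ = 1.215° = 0.02120575 rad
x = r_b·(cos φ + φ·sin φ) = 158.774418·(0.99977517 + 0.02120575·0.02120416) = 158.810113
y = r_b·(sin φ − φ·cos φ) = 158.774418·(0.02120416 − 0.02120575·0.99977517) = 0.000505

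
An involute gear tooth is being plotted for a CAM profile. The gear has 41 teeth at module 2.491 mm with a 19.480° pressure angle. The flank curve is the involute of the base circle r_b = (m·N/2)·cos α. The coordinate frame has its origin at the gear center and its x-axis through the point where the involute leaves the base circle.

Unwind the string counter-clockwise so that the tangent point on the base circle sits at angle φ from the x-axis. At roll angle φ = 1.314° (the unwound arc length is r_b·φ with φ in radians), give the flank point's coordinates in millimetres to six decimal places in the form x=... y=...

pitch radius r_p = m·N/2 = 2.491·41/2 = 51.065500
base radius r_b = r_p·cos α = 51.065500·cos 19.480° = 48.142406
roll angle φ = 1.314° = 0.02293363 rad
x = r_b·(cos φ + φ·sin φ) = 48.142406·(0.99973704 + 0.02293363·0.02293162) = 48.155065
y = r_b·(sin φ − φ·cos φ) = 48.142406·(0.02293162 − 0.02293363·0.99973704) = 0.000194

x=48.155065 y=0.000194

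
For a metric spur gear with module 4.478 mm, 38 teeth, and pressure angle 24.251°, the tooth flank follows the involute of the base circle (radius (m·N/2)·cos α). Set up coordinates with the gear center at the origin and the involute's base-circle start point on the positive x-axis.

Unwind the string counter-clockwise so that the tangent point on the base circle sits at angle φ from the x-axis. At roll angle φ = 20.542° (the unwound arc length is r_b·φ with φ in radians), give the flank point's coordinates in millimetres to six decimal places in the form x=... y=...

pitch radius r_p = m·N/2 = 4.478·38/2 = 85.082000
base radius r_b = r_p·cos α = 85.082000·cos 24.251° = 77.573928
roll angle φ = 20.542° = 0.35852553 rad
x = r_b·(cos φ + φ·sin φ) = 77.573928·(0.93641522 + 0.35852553·0.35089390) = 82.400551
y = r_b·(sin φ − φ·cos φ) = 77.573928·(0.35089390 − 0.35852553·0.93641522) = 1.176419

x=82.400551 y=1.176419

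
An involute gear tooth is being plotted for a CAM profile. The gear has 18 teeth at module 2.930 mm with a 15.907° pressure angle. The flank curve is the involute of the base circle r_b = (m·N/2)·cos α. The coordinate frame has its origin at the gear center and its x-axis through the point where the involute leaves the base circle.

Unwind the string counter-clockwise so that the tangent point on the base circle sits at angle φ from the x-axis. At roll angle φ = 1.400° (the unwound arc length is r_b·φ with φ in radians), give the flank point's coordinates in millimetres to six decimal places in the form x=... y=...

x=25.367805 y=0.000123

pitch radius r_p = m·N/2 = 2.930·18/2 = 26.370000
base radius r_b = r_p·cos α = 26.370000·cos 15.907° = 25.360236
roll angle φ = 1.400° = 0.02443461 rad
x = r_b·(cos φ + φ·sin φ) = 25.360236·(0.99970149 + 0.02443461·0.02443218) = 25.367805
y = r_b·(sin φ − φ·cos φ) = 25.360236·(0.02443218 − 0.02443461·0.99970149) = 0.000123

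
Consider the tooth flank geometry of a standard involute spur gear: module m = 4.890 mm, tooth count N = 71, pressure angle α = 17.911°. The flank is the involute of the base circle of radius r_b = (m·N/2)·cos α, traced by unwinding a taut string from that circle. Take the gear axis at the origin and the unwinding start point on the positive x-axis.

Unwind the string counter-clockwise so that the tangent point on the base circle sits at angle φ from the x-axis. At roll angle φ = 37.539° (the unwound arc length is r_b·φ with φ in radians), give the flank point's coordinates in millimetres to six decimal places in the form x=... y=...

x=196.919861 y=14.830739

pitch radius r_p = m·N/2 = 4.890·71/2 = 173.595000
base radius r_b = r_p·cos α = 173.595000·cos 17.911° = 165.181784
roll angle φ = 37.539° = 0.65517915 rad
x = r_b·(cos φ + φ·sin φ) = 165.181784·(0.79293879 + 0.65517915·0.60930131) = 196.919861
y = r_b·(sin φ − φ·cos φ) = 165.181784·(0.60930131 − 0.65517915·0.79293879) = 14.830739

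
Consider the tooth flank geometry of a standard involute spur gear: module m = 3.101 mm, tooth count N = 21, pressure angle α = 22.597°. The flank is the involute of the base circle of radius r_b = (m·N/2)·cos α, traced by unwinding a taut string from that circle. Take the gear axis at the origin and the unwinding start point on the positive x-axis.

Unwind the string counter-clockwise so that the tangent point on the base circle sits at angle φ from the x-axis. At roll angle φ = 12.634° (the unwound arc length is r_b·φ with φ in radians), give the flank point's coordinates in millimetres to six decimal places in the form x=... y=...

x=30.782797 y=0.106911

pitch radius r_p = m·N/2 = 3.101·21/2 = 32.560500
base radius r_b = r_p·cos α = 32.560500·cos 22.597° = 30.060841
roll angle φ = 12.634° = 0.22050490 rad
x = r_b·(cos φ + φ·sin φ) = 30.060841·(0.97578714 + 0.22050490·0.21872232) = 30.782797
y = r_b·(sin φ − φ·cos φ) = 30.060841·(0.21872232 − 0.22050490·0.97578714) = 0.106911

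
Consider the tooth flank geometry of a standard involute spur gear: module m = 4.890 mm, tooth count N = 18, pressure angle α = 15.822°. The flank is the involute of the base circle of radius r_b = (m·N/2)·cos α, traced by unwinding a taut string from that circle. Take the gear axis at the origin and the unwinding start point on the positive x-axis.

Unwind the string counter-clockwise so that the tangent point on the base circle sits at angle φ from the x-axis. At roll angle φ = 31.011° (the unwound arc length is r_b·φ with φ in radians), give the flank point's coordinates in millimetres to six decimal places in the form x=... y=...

pitch radius r_p = m·N/2 = 4.890·18/2 = 44.010000
base radius r_b = r_p·cos α = 44.010000·cos 15.822° = 42.342610
roll angle φ = 31.011° = 0.54124405 rad
x = r_b·(cos φ + φ·sin φ) = 42.342610·(0.85706840 + 0.54124405·0.51520263) = 48.097765
y = r_b·(sin φ − φ·cos φ) = 42.342610·(0.51520263 − 0.54124405·0.85706840) = 2.173000

x=48.097765 y=2.173000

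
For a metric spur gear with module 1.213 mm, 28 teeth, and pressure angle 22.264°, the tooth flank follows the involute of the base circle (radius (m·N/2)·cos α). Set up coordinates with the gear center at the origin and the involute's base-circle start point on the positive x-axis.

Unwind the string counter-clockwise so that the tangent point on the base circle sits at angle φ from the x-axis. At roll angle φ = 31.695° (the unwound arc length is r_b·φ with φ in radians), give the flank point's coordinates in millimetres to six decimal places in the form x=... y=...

pitch radius r_p = m·N/2 = 1.213·28/2 = 16.982000
base radius r_b = r_p·cos α = 16.982000·cos 22.264° = 15.715957
roll angle φ = 31.695° = 0.55318211 rad
x = r_b·(cos φ + φ·sin φ) = 15.715957·(0.85085696 + 0.55318211·0.52539740) = 17.939724
y = r_b·(sin φ − φ·cos φ) = 15.715957·(0.52539740 − 0.55318211·0.85085696) = 0.859954

x=17.939724 y=0.859954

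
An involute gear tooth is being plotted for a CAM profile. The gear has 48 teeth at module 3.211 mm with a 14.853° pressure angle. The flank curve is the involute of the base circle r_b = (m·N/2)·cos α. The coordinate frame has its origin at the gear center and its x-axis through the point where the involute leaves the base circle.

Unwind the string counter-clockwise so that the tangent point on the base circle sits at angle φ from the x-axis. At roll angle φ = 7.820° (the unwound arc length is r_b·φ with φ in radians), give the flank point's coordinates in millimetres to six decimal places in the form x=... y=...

pitch radius r_p = m·N/2 = 3.211·48/2 = 77.064000
base radius r_b = r_p·cos α = 77.064000·cos 14.853° = 74.489036
roll angle φ = 7.820° = 0.13648475 rad
x = r_b·(cos φ + φ·sin φ) = 74.489036·(0.99070041 + 0.13648475·0.13606140) = 75.179602
y = r_b·(sin φ − φ·cos φ) = 74.489036·(0.13606140 − 0.13648475·0.99070041) = 0.063011

x=75.179602 y=0.063011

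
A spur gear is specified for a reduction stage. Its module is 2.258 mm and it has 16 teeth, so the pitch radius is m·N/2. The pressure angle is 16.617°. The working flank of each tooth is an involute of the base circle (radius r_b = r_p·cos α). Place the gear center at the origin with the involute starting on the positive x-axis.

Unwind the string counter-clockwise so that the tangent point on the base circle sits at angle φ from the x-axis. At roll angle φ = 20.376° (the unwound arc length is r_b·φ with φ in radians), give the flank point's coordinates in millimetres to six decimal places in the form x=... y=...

x=18.369827 y=0.256243

pitch radius r_p = m·N/2 = 2.258·16/2 = 18.064000
base radius r_b = r_p·cos α = 18.064000·cos 16.617° = 17.309607
roll angle φ = 20.376° = 0.35562829 rad
x = r_b·(cos φ + φ·sin φ) = 17.309607·(0.93742792 + 0.35562829·0.34817941) = 18.369827
y = r_b·(sin φ − φ·cos φ) = 17.309607·(0.34817941 − 0.35562829·0.93742792) = 0.256243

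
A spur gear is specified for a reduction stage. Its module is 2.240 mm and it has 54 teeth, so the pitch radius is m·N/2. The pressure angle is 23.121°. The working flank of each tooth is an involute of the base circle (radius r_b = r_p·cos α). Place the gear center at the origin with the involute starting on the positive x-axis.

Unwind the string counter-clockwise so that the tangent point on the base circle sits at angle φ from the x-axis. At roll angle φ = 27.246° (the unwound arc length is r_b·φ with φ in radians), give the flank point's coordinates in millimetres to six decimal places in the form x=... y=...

x=61.559956 y=1.949009

pitch radius r_p = m·N/2 = 2.240·54/2 = 60.480000
base radius r_b = r_p·cos α = 60.480000·cos 23.121° = 55.622103
roll angle φ = 27.246° = 0.47553241 rad
x = r_b·(cos φ + φ·sin φ) = 55.622103·(0.88904910 + 0.47553241·0.45781185) = 61.559956
y = r_b·(sin φ − φ·cos φ) = 55.622103·(0.45781185 − 0.47553241·0.88904910) = 1.949009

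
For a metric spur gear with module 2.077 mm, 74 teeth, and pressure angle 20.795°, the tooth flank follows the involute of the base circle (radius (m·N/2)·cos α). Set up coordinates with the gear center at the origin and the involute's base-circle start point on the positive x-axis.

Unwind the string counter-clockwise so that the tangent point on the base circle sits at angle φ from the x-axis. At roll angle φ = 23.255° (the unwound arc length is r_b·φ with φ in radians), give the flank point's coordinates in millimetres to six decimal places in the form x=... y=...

x=77.518847 y=1.574968

pitch radius r_p = m·N/2 = 2.077·74/2 = 76.849000
base radius r_b = r_p·cos α = 76.849000·cos 20.795° = 71.842800
roll angle φ = 23.255° = 0.40587632 rad
x = r_b·(cos φ + φ·sin φ) = 71.842800·(0.91875676 + 0.40587632·0.39482403) = 77.518847
y = r_b·(sin φ − φ·cos φ) = 71.842800·(0.39482403 − 0.40587632·0.91875676) = 1.574968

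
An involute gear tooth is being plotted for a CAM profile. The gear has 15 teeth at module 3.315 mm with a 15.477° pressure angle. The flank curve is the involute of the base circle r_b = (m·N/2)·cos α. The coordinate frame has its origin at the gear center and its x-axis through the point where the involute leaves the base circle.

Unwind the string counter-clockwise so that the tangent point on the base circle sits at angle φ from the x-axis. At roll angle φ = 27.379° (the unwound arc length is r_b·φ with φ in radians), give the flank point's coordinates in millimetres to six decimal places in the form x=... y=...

x=26.542398 y=0.851761

pitch radius r_p = m·N/2 = 3.315·15/2 = 24.862500
base radius r_b = r_p·cos α = 24.862500·cos 15.477° = 23.960927
roll angle φ = 27.379° = 0.47785370 rad
x = r_b·(cos φ + φ·sin φ) = 23.960927·(0.88798400 + 0.47785370·0.45987435) = 26.542398
y = r_b·(sin φ − φ·cos φ) = 23.960927·(0.45987435 − 0.47785370·0.88798400) = 0.851761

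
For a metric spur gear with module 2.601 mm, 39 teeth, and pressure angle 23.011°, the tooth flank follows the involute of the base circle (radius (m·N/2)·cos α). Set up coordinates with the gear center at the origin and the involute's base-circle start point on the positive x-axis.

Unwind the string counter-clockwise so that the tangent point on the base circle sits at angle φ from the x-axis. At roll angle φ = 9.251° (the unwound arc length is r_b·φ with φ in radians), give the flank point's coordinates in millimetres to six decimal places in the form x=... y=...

pitch radius r_p = m·N/2 = 2.601·39/2 = 50.719500
base radius r_b = r_p·cos α = 50.719500·cos 23.011° = 46.683740
roll angle φ = 9.251° = 0.16146041 rad
x = r_b·(cos φ + φ·sin φ) = 46.683740·(0.98699356 + 0.16146041·0.16075979) = 47.288290
y = r_b·(sin φ − φ·cos φ) = 46.683740·(0.16075979 − 0.16146041·0.98699356) = 0.065330

x=47.288290 y=0.065330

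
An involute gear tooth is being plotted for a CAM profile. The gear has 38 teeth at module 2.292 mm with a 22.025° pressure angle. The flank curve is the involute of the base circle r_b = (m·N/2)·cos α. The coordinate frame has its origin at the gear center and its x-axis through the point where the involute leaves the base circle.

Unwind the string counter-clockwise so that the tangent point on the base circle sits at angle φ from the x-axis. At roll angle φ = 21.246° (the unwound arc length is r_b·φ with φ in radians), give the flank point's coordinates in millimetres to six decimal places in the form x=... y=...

pitch radius r_p = m·N/2 = 2.292·38/2 = 43.548000
base radius r_b = r_p·cos α = 43.548000·cos 22.025° = 40.369881
roll angle φ = 21.246° = 0.37081265 rad
x = r_b·(cos φ + φ·sin φ) = 40.369881·(0.93203317 + 0.37081265·0.36237297) = 43.050669
y = r_b·(sin φ − φ·cos φ) = 40.369881·(0.36237297 − 0.37081265·0.93203317) = 0.676732

x=43.050669 y=0.676732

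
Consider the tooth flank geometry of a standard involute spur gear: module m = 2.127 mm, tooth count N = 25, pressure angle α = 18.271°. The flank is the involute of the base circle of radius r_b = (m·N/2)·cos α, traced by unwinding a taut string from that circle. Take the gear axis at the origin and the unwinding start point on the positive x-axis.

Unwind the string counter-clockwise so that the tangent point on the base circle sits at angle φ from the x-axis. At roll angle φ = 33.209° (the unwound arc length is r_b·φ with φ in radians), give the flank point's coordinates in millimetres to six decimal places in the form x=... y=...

x=29.138293 y=1.584268

pitch radius r_p = m·N/2 = 2.127·25/2 = 26.587500
base radius r_b = r_p·cos α = 26.587500·cos 18.271° = 25.247072
roll angle φ = 33.209° = 0.57960639 rad
x = r_b·(cos φ + φ·sin φ) = 25.247072·(0.83667829 + 0.57960639·0.54769466) = 29.138293
y = r_b·(sin φ − φ·cos φ) = 25.247072·(0.54769466 − 0.57960639·0.83667829) = 1.584268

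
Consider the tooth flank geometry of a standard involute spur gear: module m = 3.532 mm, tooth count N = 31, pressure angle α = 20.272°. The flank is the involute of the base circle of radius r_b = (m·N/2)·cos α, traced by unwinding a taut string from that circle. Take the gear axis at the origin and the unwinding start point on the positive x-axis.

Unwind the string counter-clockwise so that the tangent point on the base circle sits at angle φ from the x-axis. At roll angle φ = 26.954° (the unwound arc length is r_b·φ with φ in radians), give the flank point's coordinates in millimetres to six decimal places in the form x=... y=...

pitch radius r_p = m·N/2 = 3.532·31/2 = 54.746000
base radius r_b = r_p·cos α = 54.746000·cos 20.272° = 51.354943
roll angle φ = 26.954° = 0.47043605 rad
x = r_b·(cos φ + φ·sin φ) = 51.354943·(0.89137072 + 0.47043605·0.45327501) = 56.727062
y = r_b·(sin φ − φ·cos φ) = 51.354943·(0.45327501 − 0.47043605·0.89137072) = 1.743094

x=56.727062 y=1.743094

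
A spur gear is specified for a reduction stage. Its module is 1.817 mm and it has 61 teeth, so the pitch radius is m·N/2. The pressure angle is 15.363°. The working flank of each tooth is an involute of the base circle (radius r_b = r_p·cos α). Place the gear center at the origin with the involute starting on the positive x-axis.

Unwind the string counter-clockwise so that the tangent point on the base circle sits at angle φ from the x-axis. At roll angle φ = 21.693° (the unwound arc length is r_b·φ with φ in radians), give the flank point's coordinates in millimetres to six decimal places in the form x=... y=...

x=57.132192 y=0.952979

pitch radius r_p = m·N/2 = 1.817·61/2 = 55.418500
base radius r_b = r_p·cos α = 55.418500·cos 15.363° = 53.438214
roll angle φ = 21.693° = 0.37861427 rad
x = r_b·(cos φ + φ·sin φ) = 53.438214·(0.92917774 + 0.37861427·0.36963324) = 57.132192
y = r_b·(sin φ − φ·cos φ) = 53.438214·(0.36963324 − 0.37861427·0.92917774) = 0.952979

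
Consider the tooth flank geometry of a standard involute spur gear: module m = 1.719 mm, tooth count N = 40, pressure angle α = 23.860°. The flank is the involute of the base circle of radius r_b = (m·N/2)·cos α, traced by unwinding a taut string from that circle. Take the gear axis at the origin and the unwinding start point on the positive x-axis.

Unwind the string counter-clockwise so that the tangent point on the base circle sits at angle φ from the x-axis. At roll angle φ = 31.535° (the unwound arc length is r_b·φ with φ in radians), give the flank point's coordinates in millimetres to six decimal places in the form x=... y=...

x=35.849438 y=1.695051

pitch radius r_p = m·N/2 = 1.719·40/2 = 34.380000
base radius r_b = r_p·cos α = 34.380000·cos 23.860° = 31.441767
roll angle φ = 31.535° = 0.55038958 rad
x = r_b·(cos φ + φ·sin φ) = 31.441767·(0.85232083 + 0.55038958·0.52301932) = 35.849438
y = r_b·(sin φ − φ·cos φ) = 31.441767·(0.52301932 − 0.55038958·0.85232083) = 1.695051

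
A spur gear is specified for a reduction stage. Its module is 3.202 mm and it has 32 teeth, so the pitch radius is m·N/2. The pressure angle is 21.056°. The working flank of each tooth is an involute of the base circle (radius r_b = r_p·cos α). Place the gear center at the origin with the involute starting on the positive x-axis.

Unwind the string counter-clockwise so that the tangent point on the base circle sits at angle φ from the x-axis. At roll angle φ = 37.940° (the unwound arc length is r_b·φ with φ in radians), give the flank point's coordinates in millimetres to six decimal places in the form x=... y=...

pitch radius r_p = m·N/2 = 3.202·32/2 = 51.232000
base radius r_b = r_p·cos α = 51.232000·cos 21.056° = 47.811225
roll angle φ = 37.940° = 0.66217792 rad
x = r_b·(cos φ + φ·sin φ) = 47.811225·(0.78865504 + 0.66217792·0.61483593) = 57.171985
y = r_b·(sin φ − φ·cos φ) = 47.811225·(0.61483593 − 0.66217792·0.78865504) = 4.427605

x=57.171985 y=4.427605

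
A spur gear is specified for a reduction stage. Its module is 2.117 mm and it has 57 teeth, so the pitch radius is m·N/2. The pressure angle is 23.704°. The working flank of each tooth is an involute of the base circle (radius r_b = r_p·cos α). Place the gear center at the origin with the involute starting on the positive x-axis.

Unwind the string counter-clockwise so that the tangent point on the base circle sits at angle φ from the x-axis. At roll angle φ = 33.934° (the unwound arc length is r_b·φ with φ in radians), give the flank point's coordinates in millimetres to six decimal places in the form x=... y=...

pitch radius r_p = m·N/2 = 2.117·57/2 = 60.334500
base radius r_b = r_p·cos α = 60.334500·cos 23.704° = 55.244352
roll angle φ = 33.934° = 0.59226003 rad
x = r_b·(cos φ + φ·sin φ) = 55.244352·(0.82968117 + 0.59226003·0.55823755) = 64.100184
y = r_b·(sin φ − φ·cos φ) = 55.244352·(0.55823755 − 0.59226003·0.82968117) = 3.693116

x=64.100184 y=3.693116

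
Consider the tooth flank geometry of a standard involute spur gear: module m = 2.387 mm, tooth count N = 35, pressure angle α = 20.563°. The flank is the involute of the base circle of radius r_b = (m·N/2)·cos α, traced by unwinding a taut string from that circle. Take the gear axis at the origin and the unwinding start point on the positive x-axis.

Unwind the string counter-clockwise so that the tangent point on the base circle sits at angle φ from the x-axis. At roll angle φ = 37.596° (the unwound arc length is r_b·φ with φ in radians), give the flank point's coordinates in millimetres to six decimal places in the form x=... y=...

pitch radius r_p = m·N/2 = 2.387·35/2 = 41.772500
base radius r_b = r_p·cos α = 41.772500·cos 20.563° = 39.111030
roll angle φ = 37.596° = 0.65617399 rad
x = r_b·(cos φ + φ·sin φ) = 39.111030·(0.79233224 + 0.65617399·0.61008985) = 46.646056
y = r_b·(sin φ − φ·cos φ) = 39.111030·(0.61008985 − 0.65617399·0.79233224) = 3.527113

x=46.646056 y=3.527113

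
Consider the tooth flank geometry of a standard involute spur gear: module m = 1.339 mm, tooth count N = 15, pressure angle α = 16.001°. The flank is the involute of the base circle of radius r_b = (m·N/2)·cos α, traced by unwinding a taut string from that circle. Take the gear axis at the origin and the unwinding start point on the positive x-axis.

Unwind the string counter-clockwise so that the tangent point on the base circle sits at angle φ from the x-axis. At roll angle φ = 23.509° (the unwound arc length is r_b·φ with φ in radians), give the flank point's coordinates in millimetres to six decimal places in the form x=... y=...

x=10.432135 y=0.218557

pitch radius r_p = m·N/2 = 1.339·15/2 = 10.042500
base radius r_b = r_p·cos α = 10.042500·cos 16.001° = 9.653422
roll angle φ = 23.509° = 0.41030945 rad
x = r_b·(cos φ + φ·sin φ) = 9.653422·(0.91699743 + 0.41030945·0.39889312) = 10.432135
y = r_b·(sin φ − φ·cos φ) = 9.653422·(0.39889312 − 0.41030945·0.91699743) = 0.218557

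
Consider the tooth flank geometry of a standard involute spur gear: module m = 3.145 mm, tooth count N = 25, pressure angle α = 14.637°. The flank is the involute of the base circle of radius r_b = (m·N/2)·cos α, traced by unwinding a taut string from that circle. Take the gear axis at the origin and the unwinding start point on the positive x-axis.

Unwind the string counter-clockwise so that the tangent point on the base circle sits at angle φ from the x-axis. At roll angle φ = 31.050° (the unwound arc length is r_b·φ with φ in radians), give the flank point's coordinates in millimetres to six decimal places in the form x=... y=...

x=43.218571 y=1.959249

pitch radius r_p = m·N/2 = 3.145·25/2 = 39.312500
base radius r_b = r_p·cos α = 39.312500·cos 14.637° = 38.036660
roll angle φ = 31.050° = 0.54192473 rad
x = r_b·(cos φ + φ·sin φ) = 38.036660·(0.85671752 + 0.54192473·0.51578590) = 43.218571
y = r_b·(sin φ − φ·cos φ) = 38.036660·(0.51578590 − 0.54192473·0.85671752) = 1.959249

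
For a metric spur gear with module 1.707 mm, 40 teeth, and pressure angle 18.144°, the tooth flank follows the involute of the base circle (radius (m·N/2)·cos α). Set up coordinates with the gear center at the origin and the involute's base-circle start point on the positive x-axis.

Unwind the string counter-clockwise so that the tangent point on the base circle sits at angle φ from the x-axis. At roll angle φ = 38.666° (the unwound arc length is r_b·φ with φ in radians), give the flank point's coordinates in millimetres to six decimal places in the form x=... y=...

pitch radius r_p = m·N/2 = 1.707·40/2 = 34.140000
base radius r_b = r_p·cos α = 34.140000·cos 18.144° = 32.442452
roll angle φ = 38.666° = 0.67484901 rad
x = r_b·(cos φ + φ·sin φ) = 32.442452·(0.78080130 + 0.67484901·0.62477943) = 39.009878
y = r_b·(sin φ − φ·cos φ) = 32.442452·(0.62477943 − 0.67484901·0.78080130) = 3.174703

x=39.009878 y=3.174703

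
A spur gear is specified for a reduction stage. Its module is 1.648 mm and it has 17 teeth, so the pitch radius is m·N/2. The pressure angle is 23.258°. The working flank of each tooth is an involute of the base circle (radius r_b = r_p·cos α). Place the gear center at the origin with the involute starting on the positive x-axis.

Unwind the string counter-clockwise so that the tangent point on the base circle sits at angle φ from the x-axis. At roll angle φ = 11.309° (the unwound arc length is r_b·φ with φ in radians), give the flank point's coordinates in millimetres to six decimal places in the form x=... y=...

x=13.117910 y=0.032859

pitch radius r_p = m·N/2 = 1.648·17/2 = 14.008000
base radius r_b = r_p·cos α = 14.008000·cos 23.258° = 12.869655
roll angle φ = 11.309° = 0.19737929 rad
x = r_b·(cos φ + φ·sin φ) = 12.869655·(0.98058387 + 0.19737929·0.19610018) = 13.117910
y = r_b·(sin φ − φ·cos φ) = 12.869655·(0.19610018 − 0.19737929·0.98058387) = 0.032859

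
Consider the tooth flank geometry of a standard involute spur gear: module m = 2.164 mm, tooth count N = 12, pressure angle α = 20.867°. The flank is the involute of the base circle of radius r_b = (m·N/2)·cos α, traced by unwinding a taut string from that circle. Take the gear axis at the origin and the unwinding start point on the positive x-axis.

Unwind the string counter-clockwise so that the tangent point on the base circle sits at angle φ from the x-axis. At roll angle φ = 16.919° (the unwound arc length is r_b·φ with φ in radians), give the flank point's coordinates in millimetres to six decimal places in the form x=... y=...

x=12.649858 y=0.103226

pitch radius r_p = m·N/2 = 2.164·12/2 = 12.984000
base radius r_b = r_p·cos α = 12.984000·cos 20.867° = 12.132377
roll angle φ = 16.919° = 0.29529226 rad
x = r_b·(cos φ + φ·sin φ) = 12.132377·(0.95671713 + 0.29529226·0.29101947) = 12.649858
y = r_b·(sin φ − φ·cos φ) = 12.132377·(0.29101947 − 0.29529226·0.95671713) = 0.103226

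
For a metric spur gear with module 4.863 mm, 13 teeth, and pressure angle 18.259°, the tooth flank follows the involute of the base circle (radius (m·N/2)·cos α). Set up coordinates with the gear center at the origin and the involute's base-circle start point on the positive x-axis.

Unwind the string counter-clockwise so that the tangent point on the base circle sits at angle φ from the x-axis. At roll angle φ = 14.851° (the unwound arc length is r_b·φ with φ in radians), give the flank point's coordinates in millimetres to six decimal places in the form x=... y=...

pitch radius r_p = m·N/2 = 4.863·13/2 = 31.609500
base radius r_b = r_p·cos α = 31.609500·cos 18.259° = 30.017959
roll angle φ = 14.851° = 0.25919885 rad
x = r_b·(cos φ + φ·sin φ) = 30.017959·(0.96659563 + 0.25919885·0.25630624) = 31.009450
y = r_b·(sin φ − φ·cos φ) = 30.017959·(0.25630624 − 0.25919885·0.96659563) = 0.173077

x=31.009450 y=0.173077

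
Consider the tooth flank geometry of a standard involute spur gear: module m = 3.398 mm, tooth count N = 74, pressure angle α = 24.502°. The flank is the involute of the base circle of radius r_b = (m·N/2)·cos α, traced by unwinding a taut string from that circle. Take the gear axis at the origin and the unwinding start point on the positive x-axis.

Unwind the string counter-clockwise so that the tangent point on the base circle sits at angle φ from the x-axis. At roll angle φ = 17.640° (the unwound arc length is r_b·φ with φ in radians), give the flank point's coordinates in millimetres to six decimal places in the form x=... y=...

pitch radius r_p = m·N/2 = 3.398·74/2 = 125.726000
base radius r_b = r_p·cos α = 125.726000·cos 24.502° = 114.403971
roll angle φ = 17.640° = 0.30787608 rad
x = r_b·(cos φ + φ·sin φ) = 114.403971·(0.95297934 + 0.30787608·0.30303527) = 119.698204
y = r_b·(sin φ − φ·cos φ) = 114.403971·(0.30303527 − 0.30787608·0.95297934) = 1.102365

x=119.698204 y=1.102365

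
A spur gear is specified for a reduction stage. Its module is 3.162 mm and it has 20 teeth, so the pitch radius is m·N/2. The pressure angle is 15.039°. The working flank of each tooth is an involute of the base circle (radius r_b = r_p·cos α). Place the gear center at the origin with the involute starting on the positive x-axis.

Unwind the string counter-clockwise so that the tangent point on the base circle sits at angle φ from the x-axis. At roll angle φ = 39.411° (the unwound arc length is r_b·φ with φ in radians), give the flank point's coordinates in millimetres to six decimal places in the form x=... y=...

pitch radius r_p = m·N/2 = 3.162·20/2 = 31.620000
base radius r_b = r_p·cos α = 31.620000·cos 15.039° = 30.536997
roll angle φ = 39.411° = 0.68785171 rad
x = r_b·(cos φ + φ·sin φ) = 30.536997·(0.77261170 + 0.68785171·0.63487886) = 36.928824
y = r_b·(sin φ − φ·cos φ) = 30.536997·(0.63487886 − 0.68785171·0.77261170) = 3.158642

x=36.928824 y=3.158642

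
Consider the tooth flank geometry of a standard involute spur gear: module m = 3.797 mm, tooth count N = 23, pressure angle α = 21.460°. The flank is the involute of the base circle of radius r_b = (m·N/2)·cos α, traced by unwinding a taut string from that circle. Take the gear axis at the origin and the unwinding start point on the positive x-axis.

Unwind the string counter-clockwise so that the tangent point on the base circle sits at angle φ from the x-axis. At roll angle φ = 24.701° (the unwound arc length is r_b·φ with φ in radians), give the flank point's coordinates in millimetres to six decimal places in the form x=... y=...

x=44.241140 y=1.065361

pitch radius r_p = m·N/2 = 3.797·23/2 = 43.665500
base radius r_b = r_p·cos α = 43.665500·cos 21.460° = 40.638311
roll angle φ = 24.701° = 0.43111378 rad
x = r_b·(cos φ + φ·sin φ) = 40.638311·(0.90850088 + 0.43111378·0.41788293) = 44.241140
y = r_b·(sin φ − φ·cos φ) = 40.638311·(0.41788293 − 0.43111378·0.90850088) = 1.065361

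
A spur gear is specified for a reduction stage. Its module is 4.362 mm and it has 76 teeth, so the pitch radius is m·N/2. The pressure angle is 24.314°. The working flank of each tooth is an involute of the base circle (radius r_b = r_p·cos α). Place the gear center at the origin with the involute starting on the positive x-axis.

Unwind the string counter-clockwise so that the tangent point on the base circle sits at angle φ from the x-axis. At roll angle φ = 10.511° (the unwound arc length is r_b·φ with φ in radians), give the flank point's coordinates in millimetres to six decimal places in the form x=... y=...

pitch radius r_p = m·N/2 = 4.362·76/2 = 165.756000
base radius r_b = r_p·cos α = 165.756000·cos 24.314° = 151.053890
roll angle φ = 10.511° = 0.18345156 rad
x = r_b·(cos φ + φ·sin φ) = 151.053890·(0.98321990 + 0.18345156·0.18242429) = 153.574364
y = r_b·(sin φ − φ·cos φ) = 151.053890·(0.18242429 − 0.18345156·0.98321990) = 0.309822

x=153.574364 y=0.309822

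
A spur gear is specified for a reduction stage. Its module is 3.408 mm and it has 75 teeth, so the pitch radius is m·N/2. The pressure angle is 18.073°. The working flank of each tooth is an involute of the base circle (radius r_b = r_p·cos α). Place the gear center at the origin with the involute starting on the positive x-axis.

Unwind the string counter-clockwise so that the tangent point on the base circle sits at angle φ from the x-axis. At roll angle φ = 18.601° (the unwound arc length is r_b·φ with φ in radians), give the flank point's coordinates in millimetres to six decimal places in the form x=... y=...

pitch radius r_p = m·N/2 = 3.408·75/2 = 127.800000
base radius r_b = r_p·cos α = 127.800000·cos 18.073° = 121.494607
roll angle φ = 18.601° = 0.32464869 rad
x = r_b·(cos φ + φ·sin φ) = 121.494607·(0.94776284 + 0.32464869·0.31897585) = 127.729460
y = r_b·(sin φ − φ·cos φ) = 121.494607·(0.31897585 − 0.32464869·0.94776284) = 1.371174

x=127.729460 y=1.371174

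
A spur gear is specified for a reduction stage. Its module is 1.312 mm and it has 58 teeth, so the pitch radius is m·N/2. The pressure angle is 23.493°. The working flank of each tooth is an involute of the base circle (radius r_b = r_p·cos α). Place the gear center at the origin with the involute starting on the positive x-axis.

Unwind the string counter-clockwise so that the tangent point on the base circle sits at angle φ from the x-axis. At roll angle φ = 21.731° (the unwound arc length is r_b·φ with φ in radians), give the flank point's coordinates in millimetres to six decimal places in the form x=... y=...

x=37.314402 y=0.625522

pitch radius r_p = m·N/2 = 1.312·58/2 = 38.048000
base radius r_b = r_p·cos α = 38.048000·cos 23.493° = 34.894155
roll angle φ = 21.731° = 0.37927750 rad
x = r_b·(cos φ + φ·sin φ) = 34.894155·(0.92893238 + 0.37927750·0.37024941) = 37.314402
y = r_b·(sin φ − φ·cos φ) = 34.894155·(0.37024941 − 0.37927750·0.92893238) = 0.625522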